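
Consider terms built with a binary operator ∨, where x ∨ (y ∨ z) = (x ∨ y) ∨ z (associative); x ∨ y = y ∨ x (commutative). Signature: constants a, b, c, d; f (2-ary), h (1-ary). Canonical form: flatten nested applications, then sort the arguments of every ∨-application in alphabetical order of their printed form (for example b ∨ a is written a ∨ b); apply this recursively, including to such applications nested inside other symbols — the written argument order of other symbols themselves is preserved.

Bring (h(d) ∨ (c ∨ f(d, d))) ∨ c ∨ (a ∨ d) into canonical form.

Answer: a ∨ c ∨ c ∨ d ∨ f(d, d) ∨ h(d)

Derivation:
Flatten:  h(d) ∨ c ∨ f(d, d) ∨ c ∨ a ∨ d
Sort:  a ∨ c ∨ c ∨ d ∨ f(d, d) ∨ h(d)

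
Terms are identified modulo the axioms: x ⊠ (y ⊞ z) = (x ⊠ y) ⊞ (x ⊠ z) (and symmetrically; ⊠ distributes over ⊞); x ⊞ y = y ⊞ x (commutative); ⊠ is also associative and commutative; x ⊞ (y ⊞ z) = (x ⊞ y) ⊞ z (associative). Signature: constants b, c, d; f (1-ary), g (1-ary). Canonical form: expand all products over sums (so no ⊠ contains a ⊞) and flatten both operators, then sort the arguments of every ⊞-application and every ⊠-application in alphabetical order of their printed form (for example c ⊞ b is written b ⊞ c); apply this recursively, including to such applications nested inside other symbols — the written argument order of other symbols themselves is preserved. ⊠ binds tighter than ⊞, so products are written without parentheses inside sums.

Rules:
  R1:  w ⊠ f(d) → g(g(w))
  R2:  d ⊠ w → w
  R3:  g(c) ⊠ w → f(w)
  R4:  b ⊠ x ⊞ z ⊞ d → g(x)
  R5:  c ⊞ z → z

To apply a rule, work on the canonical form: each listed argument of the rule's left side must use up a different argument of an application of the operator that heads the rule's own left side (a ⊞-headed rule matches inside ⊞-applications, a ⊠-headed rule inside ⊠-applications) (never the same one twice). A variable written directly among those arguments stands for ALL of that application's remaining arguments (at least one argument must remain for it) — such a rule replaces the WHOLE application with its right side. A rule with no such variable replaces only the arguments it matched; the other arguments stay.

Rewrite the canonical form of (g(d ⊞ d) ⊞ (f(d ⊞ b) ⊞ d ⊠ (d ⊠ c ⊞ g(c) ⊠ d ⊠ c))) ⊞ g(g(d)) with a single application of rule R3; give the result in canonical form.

Canonical form:  c ⊠ d ⊠ d ⊞ c ⊠ d ⊠ d ⊠ g(c) ⊞ f(b ⊞ d) ⊞ g(d ⊞ d) ⊞ g(g(d))
R3 matches:  uses g(c);  w := c ⊠ d ⊠ d
The variable takes the whole remainder — replace the entire application.
Giving:  c ⊠ d ⊠ d ⊞ f(b ⊞ d) ⊞ f(c ⊠ d ⊠ d) ⊞ g(d ⊞ d) ⊞ g(g(d))

Answer: c ⊠ d ⊠ d ⊞ f(b ⊞ d) ⊞ f(c ⊠ d ⊠ d) ⊞ g(d ⊞ d) ⊞ g(g(d))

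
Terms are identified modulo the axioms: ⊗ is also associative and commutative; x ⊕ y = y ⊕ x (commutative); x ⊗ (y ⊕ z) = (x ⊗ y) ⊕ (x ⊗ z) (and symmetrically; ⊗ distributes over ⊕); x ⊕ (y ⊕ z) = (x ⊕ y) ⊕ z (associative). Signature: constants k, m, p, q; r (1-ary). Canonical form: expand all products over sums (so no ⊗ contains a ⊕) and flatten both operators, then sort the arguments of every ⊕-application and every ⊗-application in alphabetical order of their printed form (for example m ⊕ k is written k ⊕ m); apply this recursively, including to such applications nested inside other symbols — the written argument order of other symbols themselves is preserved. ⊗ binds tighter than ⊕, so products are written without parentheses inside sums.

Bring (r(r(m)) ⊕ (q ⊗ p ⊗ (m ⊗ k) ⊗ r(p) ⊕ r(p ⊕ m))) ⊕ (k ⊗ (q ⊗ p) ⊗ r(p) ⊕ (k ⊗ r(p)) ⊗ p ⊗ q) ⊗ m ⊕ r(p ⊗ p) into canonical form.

Answer: k ⊗ m ⊗ p ⊗ q ⊗ r(p) ⊕ k ⊗ m ⊗ p ⊗ q ⊗ r(p) ⊕ k ⊗ m ⊗ p ⊗ q ⊗ r(p) ⊕ r(m ⊕ p) ⊕ r(p ⊗ p) ⊕ r(r(m))

Derivation:
Distribute:  r(r(m)) ⊕ k ⊗ m ⊗ p ⊗ q ⊗ r(p) ⊕ r(m ⊕ p) ⊕ k ⊗ m ⊗ p ⊗ q ⊗ r(p) ⊕ k ⊗ m ⊗ p ⊗ q ⊗ r(p) ⊕ r(p ⊗ p)
Sort arguments:  k ⊗ m ⊗ p ⊗ q ⊗ r(p) ⊕ k ⊗ m ⊗ p ⊗ q ⊗ r(p) ⊕ k ⊗ m ⊗ p ⊗ q ⊗ r(p) ⊕ r(m ⊕ p) ⊕ r(p ⊗ p) ⊕ r(r(m))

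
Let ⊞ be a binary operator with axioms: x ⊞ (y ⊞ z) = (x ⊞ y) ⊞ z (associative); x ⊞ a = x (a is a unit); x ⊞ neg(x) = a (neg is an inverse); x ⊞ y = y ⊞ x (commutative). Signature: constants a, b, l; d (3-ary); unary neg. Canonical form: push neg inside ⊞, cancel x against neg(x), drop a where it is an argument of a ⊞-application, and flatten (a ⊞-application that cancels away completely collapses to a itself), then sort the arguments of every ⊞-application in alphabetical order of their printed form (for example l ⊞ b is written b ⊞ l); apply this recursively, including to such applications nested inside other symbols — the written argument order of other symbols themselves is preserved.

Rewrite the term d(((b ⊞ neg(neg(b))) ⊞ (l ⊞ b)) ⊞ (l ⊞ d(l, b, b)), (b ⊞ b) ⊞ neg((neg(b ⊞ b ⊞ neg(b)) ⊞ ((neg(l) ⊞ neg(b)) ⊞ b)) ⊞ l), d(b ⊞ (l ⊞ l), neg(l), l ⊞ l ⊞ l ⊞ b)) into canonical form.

Answer: d(b ⊞ b ⊞ b ⊞ d(l, b, b) ⊞ l ⊞ l, b ⊞ b ⊞ b, d(b ⊞ l ⊞ l, neg(l), b ⊞ l ⊞ l ⊞ l))

Derivation:
Descend into:  (b ⊞ b) ⊞ neg((neg(b ⊞ b ⊞ neg(b)) ⊞ ((neg(l) ⊞ neg(b)) ⊞ b)) ⊞ l)
Push neg inside:  distribute neg over ⊞ and collapse double neg
Inverses cancel:  l cancels
Combine occurrences:  b ⊞ b ⊞ b
Rebuild:  d(b ⊞ b ⊞ b ⊞ d(l, b, b) ⊞ l ⊞ l, b ⊞ b ⊞ b, d(b ⊞ l ⊞ l, neg(l), b ⊞ l ⊞ l ⊞ l))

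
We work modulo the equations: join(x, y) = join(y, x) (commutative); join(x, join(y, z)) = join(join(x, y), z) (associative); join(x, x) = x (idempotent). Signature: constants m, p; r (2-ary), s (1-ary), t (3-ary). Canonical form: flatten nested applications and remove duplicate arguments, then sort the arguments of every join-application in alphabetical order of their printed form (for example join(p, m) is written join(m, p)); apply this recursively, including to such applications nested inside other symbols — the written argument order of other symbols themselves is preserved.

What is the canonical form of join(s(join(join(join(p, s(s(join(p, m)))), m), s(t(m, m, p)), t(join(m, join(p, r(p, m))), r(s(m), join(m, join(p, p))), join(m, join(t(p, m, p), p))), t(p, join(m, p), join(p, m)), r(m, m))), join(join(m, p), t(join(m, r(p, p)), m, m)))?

Answer: join(m, p, s(join(m, p, r(m, m), s(s(join(m, p))), s(t(m, m, p)), t(join(m, p, r(p, m)), r(s(m), join(m, p)), join(m, p, t(p, m, p))), t(p, join(m, p), join(m, p)))), t(join(m, r(p, p)), m, m))

Derivation:
Merge nested applications:  join(s(join(join(join(p, s(s(join(p, m)))), m), s(t(m, m, p)), t(join(m, join(p, r(p, m))), r(s(m), join(m, join(p, p))), join(m, join(t(p, m, p), p))), t(p, join(m, p), join(p, m)), r(m, m))), m, p, t(join(m, r(p, p)), m, m))
Simplify inside:  s(join(join(join(p, s(s(join(p, m)))), m), s(t(m, m, p)), t(join(m, join(p, r(p, m))), r(s(m), join(m, join(p, p))), join(m, join(t(p, m, p), p))), t(p, join(m, p), join(p, m)), r(m, m)))  →  s(join(m, p, r(m, m), s(s(join(m, p))), s(t(m, m, p)), t(join(m, p, r(p, m)), r(s(m), join(m, p)), join(m, p, t(p, m, p))), t(p, join(m, p), join(m, p))))
Sort arguments:  join(m, p, s(join(m, p, r(m, m), s(s(join(m, p))), s(t(m, m, p)), t(join(m, p, r(p, m)), r(s(m), join(m, p)), join(m, p, t(p, m, p))), t(p, join(m, p), join(m, p)))), t(join(m, r(p, p)), m, m))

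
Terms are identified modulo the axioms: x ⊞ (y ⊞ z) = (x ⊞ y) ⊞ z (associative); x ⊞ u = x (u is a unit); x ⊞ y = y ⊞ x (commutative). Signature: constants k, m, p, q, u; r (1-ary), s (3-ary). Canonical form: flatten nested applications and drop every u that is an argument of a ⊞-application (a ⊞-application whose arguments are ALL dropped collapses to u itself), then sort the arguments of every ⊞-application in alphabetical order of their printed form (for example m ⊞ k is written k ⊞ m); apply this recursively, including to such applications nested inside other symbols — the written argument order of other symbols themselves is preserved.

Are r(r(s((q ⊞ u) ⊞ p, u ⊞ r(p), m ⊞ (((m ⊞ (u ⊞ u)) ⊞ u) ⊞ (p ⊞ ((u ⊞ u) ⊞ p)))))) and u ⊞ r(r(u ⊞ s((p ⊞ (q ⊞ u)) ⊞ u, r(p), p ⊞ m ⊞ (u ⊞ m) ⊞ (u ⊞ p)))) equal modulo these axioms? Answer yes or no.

Left:  r(r(s((q ⊞ u) ⊞ p, u ⊞ r(p), m ⊞ (((m ⊞ (u ⊞ u)) ⊞ u) ⊞ (p ⊞ ((u ⊞ u) ⊞ p))))))
  Work inside:  m ⊞ (((m ⊞ (u ⊞ u)) ⊞ u) ⊞ (p ⊞ ((u ⊞ u) ⊞ p)))
  Flatten:  m ⊞ m ⊞ u ⊞ u ⊞ u ⊞ p ⊞ u ⊞ u ⊞ p
  Units out:  drop u (×5)
  Sort arguments:  m ⊞ m ⊞ p ⊞ p
  Reassemble:  r(r(s(p ⊞ q, r(p), m ⊞ m ⊞ p ⊞ p)))
Right:  u ⊞ r(r(u ⊞ s((p ⊞ (q ⊞ u)) ⊞ u, r(p), p ⊞ m ⊞ (u ⊞ m) ⊞ (u ⊞ p))))
  Simplify inside:  r(r(u ⊞ s((p ⊞ (q ⊞ u)) ⊞ u, r(p), p ⊞ m ⊞ (u ⊞ m) ⊞ (u ⊞ p))))  →  r(r(s(p ⊞ q, r(p), m ⊞ m ⊞ p ⊞ p)))
  Unit:  drop u
  Sort arguments:  r(r(s(p ⊞ q, r(p), m ⊞ m ⊞ p ⊞ p)))

Answer: yes — both canonical forms are r(r(s(p ⊞ q, r(p), m ⊞ m ⊞ p ⊞ p)))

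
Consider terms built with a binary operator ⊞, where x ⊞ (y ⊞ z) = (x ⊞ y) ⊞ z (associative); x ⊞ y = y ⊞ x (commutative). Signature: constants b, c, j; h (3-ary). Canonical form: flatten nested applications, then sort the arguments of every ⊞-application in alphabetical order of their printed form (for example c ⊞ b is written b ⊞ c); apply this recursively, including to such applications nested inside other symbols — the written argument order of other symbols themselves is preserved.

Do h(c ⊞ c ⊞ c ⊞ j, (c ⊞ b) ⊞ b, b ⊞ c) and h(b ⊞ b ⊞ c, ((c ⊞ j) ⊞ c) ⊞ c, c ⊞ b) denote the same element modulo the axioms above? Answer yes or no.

Answer: no — h(c ⊞ c ⊞ c ⊞ j, b ⊞ b ⊞ c, b ⊞ c) vs h(b ⊞ b ⊞ c, c ⊞ c ⊞ c ⊞ j, b ⊞ c)

Derivation:
Left:  h(c ⊞ c ⊞ c ⊞ j, (c ⊞ b) ⊞ b, b ⊞ c)
  Descend into:  (c ⊞ b) ⊞ b
  Merge nested applications:  c ⊞ b ⊞ b
  Sort arguments:  b ⊞ b ⊞ c
  Reassemble:  h(c ⊞ c ⊞ c ⊞ j, b ⊞ b ⊞ c, b ⊞ c)
Right:  h(b ⊞ b ⊞ c, ((c ⊞ j) ⊞ c) ⊞ c, c ⊞ b)
  Focus inside:  ((c ⊞ j) ⊞ c) ⊞ c
  Un-nest:  c ⊞ j ⊞ c ⊞ c
  Order the arguments:  c ⊞ c ⊞ c ⊞ j
  Rebuild:  h(b ⊞ b ⊞ c, c ⊞ c ⊞ c ⊞ j, b ⊞ c)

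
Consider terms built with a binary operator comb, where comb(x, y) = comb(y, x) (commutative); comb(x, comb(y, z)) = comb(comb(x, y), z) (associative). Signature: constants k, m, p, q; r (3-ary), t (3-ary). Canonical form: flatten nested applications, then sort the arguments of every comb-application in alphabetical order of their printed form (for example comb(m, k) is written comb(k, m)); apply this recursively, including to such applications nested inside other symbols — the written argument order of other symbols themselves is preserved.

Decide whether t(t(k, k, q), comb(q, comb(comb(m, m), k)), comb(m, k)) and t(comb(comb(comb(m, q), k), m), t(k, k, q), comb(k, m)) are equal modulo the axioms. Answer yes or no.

Answer: no — t(t(k, k, q), comb(k, m, m, q), comb(k, m)) vs t(comb(k, m, m, q), t(k, k, q), comb(k, m))

Derivation:
Left:  t(t(k, k, q), comb(q, comb(comb(m, m), k)), comb(m, k))
  Work inside:  comb(q, comb(comb(m, m), k))
  Flatten:  comb(q, m, m, k)
  Sort arguments:  comb(k, m, m, q)
  Reassemble:  t(t(k, k, q), comb(k, m, m, q), comb(k, m))
Right:  t(comb(comb(comb(m, q), k), m), t(k, k, q), comb(k, m))
  Work inside:  comb(comb(comb(m, q), k), m)
  Flatten:  comb(m, q, k, m)
  Sort:  comb(k, m, m, q)
  Rebuild:  t(comb(k, m, m, q), t(k, k, q), comb(k, m))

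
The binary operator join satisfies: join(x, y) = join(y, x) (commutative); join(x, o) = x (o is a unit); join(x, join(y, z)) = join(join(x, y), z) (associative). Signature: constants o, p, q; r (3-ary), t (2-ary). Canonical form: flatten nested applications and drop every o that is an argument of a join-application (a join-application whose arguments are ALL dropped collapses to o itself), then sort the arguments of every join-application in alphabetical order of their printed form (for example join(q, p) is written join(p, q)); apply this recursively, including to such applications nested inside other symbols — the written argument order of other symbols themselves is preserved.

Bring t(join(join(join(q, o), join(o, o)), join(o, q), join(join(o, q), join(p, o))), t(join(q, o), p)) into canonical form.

Work inside:  join(join(join(q, o), join(o, o)), join(o, q), join(join(o, q), join(p, o)))
Flatten:  join(q, o, o, o, o, q, o, q, p, o)
Unit:  drop o (×6)
Sort arguments:  join(p, q, q, q)
Put back:  t(join(p, q, q, q), t(q, p))

Answer: t(join(p, q, q, q), t(q, p))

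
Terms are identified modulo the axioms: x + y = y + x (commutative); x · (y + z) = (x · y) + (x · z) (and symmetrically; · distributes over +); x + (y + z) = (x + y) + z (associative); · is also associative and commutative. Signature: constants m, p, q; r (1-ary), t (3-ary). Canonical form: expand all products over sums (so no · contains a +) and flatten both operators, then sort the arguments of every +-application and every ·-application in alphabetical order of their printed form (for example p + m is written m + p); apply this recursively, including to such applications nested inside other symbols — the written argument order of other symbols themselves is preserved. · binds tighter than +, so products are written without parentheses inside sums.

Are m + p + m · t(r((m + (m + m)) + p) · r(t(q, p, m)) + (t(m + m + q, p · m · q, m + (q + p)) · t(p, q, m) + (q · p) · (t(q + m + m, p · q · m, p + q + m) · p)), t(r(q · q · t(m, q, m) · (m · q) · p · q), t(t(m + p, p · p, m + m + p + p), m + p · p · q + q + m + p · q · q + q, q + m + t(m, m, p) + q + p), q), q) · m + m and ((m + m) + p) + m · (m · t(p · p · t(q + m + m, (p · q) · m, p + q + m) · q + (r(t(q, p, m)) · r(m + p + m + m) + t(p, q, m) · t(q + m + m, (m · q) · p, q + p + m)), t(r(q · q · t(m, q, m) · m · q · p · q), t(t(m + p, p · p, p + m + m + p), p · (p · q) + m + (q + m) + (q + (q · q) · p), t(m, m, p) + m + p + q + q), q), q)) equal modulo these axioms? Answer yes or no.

Left:  m + p + m · t(r((m + (m + m)) + p) · r(t(q, p, m)) + (t(m + m + q, p · m · q, m + (q + p)) · t(p, q, m) + (q · p) · (t(q + m + m, p · q · m, p + q + m) · p)), t(r(q · q · t(m, q, m) · (m · q) · p · q), t(t(m + p, p · p, m + m + p + p), m + p · p · q + q + m + p · q · q + q, q + m + t(m, m, p) + q + p), q), q) · m + m
  Merge nested applications:  m + p + m · m · t(p · p · q · t(m + m + q, m · p · q, m + p + q) + r(m + m + m + p) · r(t(q, p, m)) + t(m + m + q, m · p · q, m + p + q) · t(p, q, m), t(r(m · p · q · q · q · q · t(m, q, m)), t(t(m + p, p · p, m + m + p + p), m + m + p · p · q + p · q · q + q + q, m + p + q + q + t(m, m, p)), q), q) + m
  Order the arguments:  m + m + m · m · t(p · p · q · t(m + m + q, m · p · q, m + p + q) + r(m + m + m + p) · r(t(q, p, m)) + t(m + m + q, m · p · q, m + p + q) · t(p, q, m), t(r(m · p · q · q · q · q · t(m, q, m)), t(t(m + p, p · p, m + m + p + p), m + m + p · p · q + p · q · q + q + q, m + p + q + q + t(m, m, p)), q), q) + p
Right:  ((m + m) + p) + m · (m · t(p · p · t(q + m + m, (p · q) · m, p + q + m) · q + (r(t(q, p, m)) · r(m + p + m + m) + t(p, q, m) · t(q + m + m, (m · q) · p, q + p + m)), t(r(q · q · t(m, q, m) · m · q · p · q), t(t(m + p, p · p, p + m + m + p), p · (p · q) + m + (q + m) + (q + (q · q) · p), t(m, m, p) + m + p + q + q), q), q))
  Un-nest:  m + m + p + m · m · t(p · p · q · t(m + m + q, m · p · q, m + p + q) + r(m + m + m + p) · r(t(q, p, m)) + t(m + m + q, m · p · q, m + p + q) · t(p, q, m), t(r(m · p · q · q · q · q · t(m, q, m)), t(t(m + p, p · p, m + m + p + p), m + m + p · p · q + p · q · q + q + q, m + p + q + q + t(m, m, p)), q), q)
  Sort arguments:  m + m + m · m · t(p · p · q · t(m + m + q, m · p · q, m + p + q) + r(m + m + m + p) · r(t(q, p, m)) + t(m + m + q, m · p · q, m + p + q) · t(p, q, m), t(r(m · p · q · q · q · q · t(m, q, m)), t(t(m + p, p · p, m + m + p + p), m + m + p · p · q + p · q · q + q + q, m + p + q + q + t(m, m, p)), q), q) + p

Answer: yes — both canonical forms are m + m + m · m · t(p · p · q · t(m + m + q, m · p · q, m + p + q) + r(m + m + m + p) · r(t(q, p, m)) + t(m + m + q, m · p · q, m + p + q) · t(p, q, m), t(r(m · p · q · q · q · q · t(m, q, m)), t(t(m + p, p · p, m + m + p + p), m + m + p · p · q + p · q · q + q + q, m + p + q + q + t(m, m, p)), q), q) + p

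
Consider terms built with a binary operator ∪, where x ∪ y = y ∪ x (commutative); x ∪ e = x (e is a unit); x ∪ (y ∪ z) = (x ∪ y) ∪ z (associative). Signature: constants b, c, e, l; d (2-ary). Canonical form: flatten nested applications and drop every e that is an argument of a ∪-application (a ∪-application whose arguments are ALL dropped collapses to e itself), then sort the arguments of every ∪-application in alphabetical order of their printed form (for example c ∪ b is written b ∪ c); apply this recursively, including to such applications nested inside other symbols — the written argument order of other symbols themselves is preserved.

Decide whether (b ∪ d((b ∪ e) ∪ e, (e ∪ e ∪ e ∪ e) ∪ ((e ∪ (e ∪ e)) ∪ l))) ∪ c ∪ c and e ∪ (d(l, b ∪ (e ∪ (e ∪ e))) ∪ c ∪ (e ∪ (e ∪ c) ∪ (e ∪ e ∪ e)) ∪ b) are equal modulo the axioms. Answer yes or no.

Answer: no — b ∪ c ∪ c ∪ d(b, l) vs b ∪ c ∪ c ∪ d(l, b)

Derivation:
Left:  (b ∪ d((b ∪ e) ∪ e, (e ∪ e ∪ e ∪ e) ∪ ((e ∪ (e ∪ e)) ∪ l))) ∪ c ∪ c
  Un-nest:  b ∪ d((b ∪ e) ∪ e, (e ∪ e ∪ e ∪ e) ∪ ((e ∪ (e ∪ e)) ∪ l)) ∪ c ∪ c
  Canonicalize subterm:  d((b ∪ e) ∪ e, (e ∪ e ∪ e ∪ e) ∪ ((e ∪ (e ∪ e)) ∪ l))  →  d(b, l)
  Sort arguments:  b ∪ c ∪ c ∪ d(b, l)
Right:  e ∪ (d(l, b ∪ (e ∪ (e ∪ e))) ∪ c ∪ (e ∪ (e ∪ c) ∪ (e ∪ e ∪ e)) ∪ b)
  Flatten:  e ∪ d(l, b ∪ (e ∪ (e ∪ e))) ∪ c ∪ e ∪ e ∪ c ∪ e ∪ e ∪ e ∪ b
  Canonicalize subterm:  d(l, b ∪ (e ∪ (e ∪ e)))  →  d(l, b)
  Unit:  drop e (×6)
  Sort:  b ∪ c ∪ c ∪ d(l, b)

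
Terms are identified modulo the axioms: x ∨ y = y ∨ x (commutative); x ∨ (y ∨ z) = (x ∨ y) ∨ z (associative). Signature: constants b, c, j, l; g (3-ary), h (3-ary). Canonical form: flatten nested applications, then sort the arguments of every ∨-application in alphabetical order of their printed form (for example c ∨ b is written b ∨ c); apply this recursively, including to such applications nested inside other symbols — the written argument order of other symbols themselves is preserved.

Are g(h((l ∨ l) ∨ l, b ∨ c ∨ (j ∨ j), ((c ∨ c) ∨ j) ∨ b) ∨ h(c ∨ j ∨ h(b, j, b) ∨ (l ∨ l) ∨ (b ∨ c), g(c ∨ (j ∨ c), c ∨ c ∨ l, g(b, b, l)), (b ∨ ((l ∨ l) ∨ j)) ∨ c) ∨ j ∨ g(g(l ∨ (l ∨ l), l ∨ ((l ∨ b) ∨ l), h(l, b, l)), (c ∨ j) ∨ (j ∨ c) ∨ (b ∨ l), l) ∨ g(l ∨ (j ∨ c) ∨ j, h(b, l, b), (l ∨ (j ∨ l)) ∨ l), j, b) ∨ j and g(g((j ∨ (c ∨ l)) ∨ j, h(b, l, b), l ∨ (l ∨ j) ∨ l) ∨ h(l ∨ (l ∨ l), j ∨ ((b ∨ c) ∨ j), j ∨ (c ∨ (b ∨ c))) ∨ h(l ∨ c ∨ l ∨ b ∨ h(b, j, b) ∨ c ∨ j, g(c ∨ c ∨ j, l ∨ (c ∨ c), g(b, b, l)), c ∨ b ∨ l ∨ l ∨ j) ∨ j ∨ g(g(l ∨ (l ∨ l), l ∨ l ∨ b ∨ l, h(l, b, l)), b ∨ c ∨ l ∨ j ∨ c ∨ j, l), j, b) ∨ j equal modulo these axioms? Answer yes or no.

Left:  g(h((l ∨ l) ∨ l, b ∨ c ∨ (j ∨ j), ((c ∨ c) ∨ j) ∨ b) ∨ h(c ∨ j ∨ h(b, j, b) ∨ (l ∨ l) ∨ (b ∨ c), g(c ∨ (j ∨ c), c ∨ c ∨ l, g(b, b, l)), (b ∨ ((l ∨ l) ∨ j)) ∨ c) ∨ j ∨ g(g(l ∨ (l ∨ l), l ∨ ((l ∨ b) ∨ l), h(l, b, l)), (c ∨ j) ∨ (j ∨ c) ∨ (b ∨ l), l) ∨ g(l ∨ (j ∨ c) ∨ j, h(b, l, b), (l ∨ (j ∨ l)) ∨ l), j, b) ∨ j
  Inside:  g(h((l ∨ l) ∨ l, b ∨ c ∨ (j ∨ j), ((c ∨ c) ∨ j) ∨ b) ∨ h(c ∨ j ∨ h(b, j, b) ∨ (l ∨ l) ∨ (b ∨ c), g(c ∨ (j ∨ c), c ∨ c ∨ l, g(b, b, l)), (b ∨ ((l ∨ l) ∨ j)) ∨ c) ∨ j ∨ g(g(l ∨ (l ∨ l), l ∨ ((l ∨ b) ∨ l), h(l, b, l)), (c ∨ j) ∨ (j ∨ c) ∨ (b ∨ l), l) ∨ g(l ∨ (j ∨ c) ∨ j, h(b, l, b), (l ∨ (j ∨ l)) ∨ l), j, b)  →  g(g(c ∨ j ∨ j ∨ l, h(b, l, b), j ∨ l ∨ l ∨ l) ∨ g(g(l ∨ l ∨ l, b ∨ l ∨ l ∨ l, h(l, b, l)), b ∨ c ∨ c ∨ j ∨ j ∨ l, l) ∨ h(b ∨ c ∨ c ∨ h(b, j, b) ∨ j ∨ l ∨ l, g(c ∨ c ∨ j, c ∨ c ∨ l, g(b, b, l)), b ∨ c ∨ j ∨ l ∨ l) ∨ h(l ∨ l ∨ l, b ∨ c ∨ j ∨ j, b ∨ c ∨ c ∨ j) ∨ j, j, b)
  Sort arguments:  g(g(c ∨ j ∨ j ∨ l, h(b, l, b), j ∨ l ∨ l ∨ l) ∨ g(g(l ∨ l ∨ l, b ∨ l ∨ l ∨ l, h(l, b, l)), b ∨ c ∨ c ∨ j ∨ j ∨ l, l) ∨ h(b ∨ c ∨ c ∨ h(b, j, b) ∨ j ∨ l ∨ l, g(c ∨ c ∨ j, c ∨ c ∨ l, g(b, b, l)), b ∨ c ∨ j ∨ l ∨ l) ∨ h(l ∨ l ∨ l, b ∨ c ∨ j ∨ j, b ∨ c ∨ c ∨ j) ∨ j, j, b) ∨ j
Right:  g(g((j ∨ (c ∨ l)) ∨ j, h(b, l, b), l ∨ (l ∨ j) ∨ l) ∨ h(l ∨ (l ∨ l), j ∨ ((b ∨ c) ∨ j), j ∨ (c ∨ (b ∨ c))) ∨ h(l ∨ c ∨ l ∨ b ∨ h(b, j, b) ∨ c ∨ j, g(c ∨ c ∨ j, l ∨ (c ∨ c), g(b, b, l)), c ∨ b ∨ l ∨ l ∨ j) ∨ j ∨ g(g(l ∨ (l ∨ l), l ∨ l ∨ b ∨ l, h(l, b, l)), b ∨ c ∨ l ∨ j ∨ c ∨ j, l), j, b) ∨ j
  Simplify inside:  g(g((j ∨ (c ∨ l)) ∨ j, h(b, l, b), l ∨ (l ∨ j) ∨ l) ∨ h(l ∨ (l ∨ l), j ∨ ((b ∨ c) ∨ j), j ∨ (c ∨ (b ∨ c))) ∨ h(l ∨ c ∨ l ∨ b ∨ h(b, j, b) ∨ c ∨ j, g(c ∨ c ∨ j, l ∨ (c ∨ c), g(b, b, l)), c ∨ b ∨ l ∨ l ∨ j) ∨ j ∨ g(g(l ∨ (l ∨ l), l ∨ l ∨ b ∨ l, h(l, b, l)), b ∨ c ∨ l ∨ j ∨ c ∨ j, l), j, b)  →  g(g(c ∨ j ∨ j ∨ l, h(b, l, b), j ∨ l ∨ l ∨ l) ∨ g(g(l ∨ l ∨ l, b ∨ l ∨ l ∨ l, h(l, b, l)), b ∨ c ∨ c ∨ j ∨ j ∨ l, l) ∨ h(b ∨ c ∨ c ∨ h(b, j, b) ∨ j ∨ l ∨ l, g(c ∨ c ∨ j, c ∨ c ∨ l, g(b, b, l)), b ∨ c ∨ j ∨ l ∨ l) ∨ h(l ∨ l ∨ l, b ∨ c ∨ j ∨ j, b ∨ c ∨ c ∨ j) ∨ j, j, b)
  Sort arguments:  g(g(c ∨ j ∨ j ∨ l, h(b, l, b), j ∨ l ∨ l ∨ l) ∨ g(g(l ∨ l ∨ l, b ∨ l ∨ l ∨ l, h(l, b, l)), b ∨ c ∨ c ∨ j ∨ j ∨ l, l) ∨ h(b ∨ c ∨ c ∨ h(b, j, b) ∨ j ∨ l ∨ l, g(c ∨ c ∨ j, c ∨ c ∨ l, g(b, b, l)), b ∨ c ∨ j ∨ l ∨ l) ∨ h(l ∨ l ∨ l, b ∨ c ∨ j ∨ j, b ∨ c ∨ c ∨ j) ∨ j, j, b) ∨ j

Answer: yes — both canonical forms are g(g(c ∨ j ∨ j ∨ l, h(b, l, b), j ∨ l ∨ l ∨ l) ∨ g(g(l ∨ l ∨ l, b ∨ l ∨ l ∨ l, h(l, b, l)), b ∨ c ∨ c ∨ j ∨ j ∨ l, l) ∨ h(b ∨ c ∨ c ∨ h(b, j, b) ∨ j ∨ l ∨ l, g(c ∨ c ∨ j, c ∨ c ∨ l, g(b, b, l)), b ∨ c ∨ j ∨ l ∨ l) ∨ h(l ∨ l ∨ l, b ∨ c ∨ j ∨ j, b ∨ c ∨ c ∨ j) ∨ j, j, b) ∨ j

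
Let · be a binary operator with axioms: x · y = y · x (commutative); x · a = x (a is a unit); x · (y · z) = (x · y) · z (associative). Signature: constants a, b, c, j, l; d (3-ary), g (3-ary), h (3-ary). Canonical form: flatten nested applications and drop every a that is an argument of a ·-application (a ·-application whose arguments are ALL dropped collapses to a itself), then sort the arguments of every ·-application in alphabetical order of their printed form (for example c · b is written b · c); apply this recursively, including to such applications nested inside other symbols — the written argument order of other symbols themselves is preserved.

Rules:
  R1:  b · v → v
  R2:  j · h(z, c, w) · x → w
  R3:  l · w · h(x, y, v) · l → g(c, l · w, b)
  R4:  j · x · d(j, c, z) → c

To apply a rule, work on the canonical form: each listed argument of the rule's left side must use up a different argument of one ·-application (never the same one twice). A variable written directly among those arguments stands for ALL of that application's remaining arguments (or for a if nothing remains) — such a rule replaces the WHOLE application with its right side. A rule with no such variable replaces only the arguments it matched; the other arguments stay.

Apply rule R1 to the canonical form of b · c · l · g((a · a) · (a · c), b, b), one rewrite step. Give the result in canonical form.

Answer: c · g(c, b, b) · l

Derivation:
Canonical form:  b · c · g(c, b, b) · l
Match R1:  consume b;  v := c · g(c, b, b) · l
The variable takes the whole remainder — replace the entire application.
Result:  c · g(c, b, b) · l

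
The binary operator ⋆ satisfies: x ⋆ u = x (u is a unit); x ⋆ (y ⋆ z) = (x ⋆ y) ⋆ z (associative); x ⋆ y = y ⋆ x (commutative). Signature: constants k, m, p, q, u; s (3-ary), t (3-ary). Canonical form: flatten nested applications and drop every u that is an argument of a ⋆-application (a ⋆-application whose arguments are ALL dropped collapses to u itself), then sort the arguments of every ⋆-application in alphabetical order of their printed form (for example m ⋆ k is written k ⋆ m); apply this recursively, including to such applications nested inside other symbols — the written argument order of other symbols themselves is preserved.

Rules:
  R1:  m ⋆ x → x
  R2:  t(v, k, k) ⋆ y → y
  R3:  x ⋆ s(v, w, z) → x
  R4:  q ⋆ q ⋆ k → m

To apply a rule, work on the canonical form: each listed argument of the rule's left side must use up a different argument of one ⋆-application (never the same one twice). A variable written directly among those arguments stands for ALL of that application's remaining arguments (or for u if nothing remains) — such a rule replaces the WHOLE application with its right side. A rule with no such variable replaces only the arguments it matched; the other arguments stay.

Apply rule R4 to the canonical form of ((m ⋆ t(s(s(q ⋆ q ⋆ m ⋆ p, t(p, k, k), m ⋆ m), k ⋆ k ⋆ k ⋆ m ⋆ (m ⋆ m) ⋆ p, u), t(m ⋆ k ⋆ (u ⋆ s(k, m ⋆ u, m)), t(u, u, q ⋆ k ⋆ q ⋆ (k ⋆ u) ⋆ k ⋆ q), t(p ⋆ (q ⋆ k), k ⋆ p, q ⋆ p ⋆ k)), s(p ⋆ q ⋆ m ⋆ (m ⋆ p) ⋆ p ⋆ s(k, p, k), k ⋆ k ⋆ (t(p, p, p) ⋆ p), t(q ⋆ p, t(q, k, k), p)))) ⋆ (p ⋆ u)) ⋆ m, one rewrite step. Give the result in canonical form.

Answer: m ⋆ m ⋆ p ⋆ t(s(s(m ⋆ p ⋆ q ⋆ q, t(p, k, k), m ⋆ m), k ⋆ k ⋆ k ⋆ m ⋆ m ⋆ m ⋆ p, u), t(k ⋆ m ⋆ s(k, m, m), t(u, u, k ⋆ k ⋆ m ⋆ q), t(k ⋆ p ⋆ q, k ⋆ p, k ⋆ p ⋆ q)), s(m ⋆ m ⋆ p ⋆ p ⋆ p ⋆ q ⋆ s(k, p, k), k ⋆ k ⋆ p ⋆ t(p, p, p), t(p ⋆ q, t(q, k, k), p)))

Derivation:
Canonical form:  m ⋆ m ⋆ p ⋆ t(s(s(m ⋆ p ⋆ q ⋆ q, t(p, k, k), m ⋆ m), k ⋆ k ⋆ k ⋆ m ⋆ m ⋆ m ⋆ p, u), t(k ⋆ m ⋆ s(k, m, m), t(u, u, k ⋆ k ⋆ k ⋆ q ⋆ q ⋆ q), t(k ⋆ p ⋆ q, k ⋆ p, k ⋆ p ⋆ q)), s(m ⋆ m ⋆ p ⋆ p ⋆ p ⋆ q ⋆ s(k, p, k), k ⋆ k ⋆ p ⋆ t(p, p, p), t(p ⋆ q, t(q, k, k), p)))
Match R4:  consume k, q, q
Giving:  m ⋆ m ⋆ p ⋆ t(s(s(m ⋆ p ⋆ q ⋆ q, t(p, k, k), m ⋆ m), k ⋆ k ⋆ k ⋆ m ⋆ m ⋆ m ⋆ p, u), t(k ⋆ m ⋆ s(k, m, m), t(u, u, k ⋆ k ⋆ m ⋆ q), t(k ⋆ p ⋆ q, k ⋆ p, k ⋆ p ⋆ q)), s(m ⋆ m ⋆ p ⋆ p ⋆ p ⋆ q ⋆ s(k, p, k), k ⋆ k ⋆ p ⋆ t(p, p, p), t(p ⋆ q, t(q, k, k), p)))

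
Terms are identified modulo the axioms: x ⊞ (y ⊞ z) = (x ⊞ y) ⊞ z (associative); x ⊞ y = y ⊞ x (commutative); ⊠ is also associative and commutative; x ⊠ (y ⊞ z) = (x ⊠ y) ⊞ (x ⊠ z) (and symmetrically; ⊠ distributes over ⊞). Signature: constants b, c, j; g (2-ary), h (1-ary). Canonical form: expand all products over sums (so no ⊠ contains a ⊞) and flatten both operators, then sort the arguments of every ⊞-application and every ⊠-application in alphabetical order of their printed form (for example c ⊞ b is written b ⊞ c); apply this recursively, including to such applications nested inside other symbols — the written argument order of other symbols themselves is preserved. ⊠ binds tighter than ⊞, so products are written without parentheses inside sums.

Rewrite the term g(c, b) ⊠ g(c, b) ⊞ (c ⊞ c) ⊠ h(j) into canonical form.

Answer: c ⊠ h(j) ⊞ c ⊠ h(j) ⊞ g(c, b) ⊠ g(c, b)

Derivation:
Expand products over sums:  g(c, b) ⊠ g(c, b) ⊞ c ⊠ h(j) ⊞ c ⊠ h(j)
Sort:  c ⊠ h(j) ⊞ c ⊠ h(j) ⊞ g(c, b) ⊠ g(c, b)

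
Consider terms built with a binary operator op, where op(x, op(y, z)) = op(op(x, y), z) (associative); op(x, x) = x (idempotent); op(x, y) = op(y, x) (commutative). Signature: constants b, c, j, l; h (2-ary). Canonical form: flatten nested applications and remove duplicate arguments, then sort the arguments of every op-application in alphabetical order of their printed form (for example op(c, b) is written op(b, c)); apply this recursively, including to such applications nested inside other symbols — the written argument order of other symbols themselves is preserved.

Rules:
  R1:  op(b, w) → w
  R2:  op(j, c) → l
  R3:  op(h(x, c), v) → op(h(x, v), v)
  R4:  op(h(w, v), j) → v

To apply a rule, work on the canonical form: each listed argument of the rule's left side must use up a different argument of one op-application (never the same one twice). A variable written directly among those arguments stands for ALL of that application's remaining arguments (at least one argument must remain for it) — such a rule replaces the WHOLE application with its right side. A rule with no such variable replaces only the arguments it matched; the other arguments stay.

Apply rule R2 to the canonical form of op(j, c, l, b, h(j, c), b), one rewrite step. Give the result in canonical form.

Canonical form:  op(b, c, h(j, c), j, l)
Match R2:  consume c, j
Result:  op(b, h(j, c), l)

Answer: op(b, h(j, c), l)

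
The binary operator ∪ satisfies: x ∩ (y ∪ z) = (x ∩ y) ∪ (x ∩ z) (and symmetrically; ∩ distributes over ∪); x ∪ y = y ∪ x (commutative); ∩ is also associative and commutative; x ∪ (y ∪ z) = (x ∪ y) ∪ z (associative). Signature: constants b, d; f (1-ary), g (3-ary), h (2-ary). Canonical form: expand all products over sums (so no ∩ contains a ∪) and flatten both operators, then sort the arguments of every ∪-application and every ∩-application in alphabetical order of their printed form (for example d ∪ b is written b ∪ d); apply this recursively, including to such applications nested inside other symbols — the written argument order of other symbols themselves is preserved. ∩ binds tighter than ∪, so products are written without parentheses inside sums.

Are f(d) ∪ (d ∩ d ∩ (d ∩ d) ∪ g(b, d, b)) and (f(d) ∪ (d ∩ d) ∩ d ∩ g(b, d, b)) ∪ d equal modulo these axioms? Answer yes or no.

Left:  f(d) ∪ (d ∩ d ∩ (d ∩ d) ∪ g(b, d, b))
  Merge nested applications:  f(d) ∪ d ∩ d ∩ d ∩ d ∪ g(b, d, b)
  Order the arguments:  d ∩ d ∩ d ∩ d ∪ f(d) ∪ g(b, d, b)
Right:  (f(d) ∪ (d ∩ d) ∩ d ∩ g(b, d, b)) ∪ d
  Un-nest:  f(d) ∪ d ∩ d ∩ d ∩ g(b, d, b) ∪ d
  Sort:  d ∪ d ∩ d ∩ d ∩ g(b, d, b) ∪ f(d)

Answer: no — d ∩ d ∩ d ∩ d ∪ f(d) ∪ g(b, d, b) vs d ∪ d ∩ d ∩ d ∩ g(b, d, b) ∪ f(d)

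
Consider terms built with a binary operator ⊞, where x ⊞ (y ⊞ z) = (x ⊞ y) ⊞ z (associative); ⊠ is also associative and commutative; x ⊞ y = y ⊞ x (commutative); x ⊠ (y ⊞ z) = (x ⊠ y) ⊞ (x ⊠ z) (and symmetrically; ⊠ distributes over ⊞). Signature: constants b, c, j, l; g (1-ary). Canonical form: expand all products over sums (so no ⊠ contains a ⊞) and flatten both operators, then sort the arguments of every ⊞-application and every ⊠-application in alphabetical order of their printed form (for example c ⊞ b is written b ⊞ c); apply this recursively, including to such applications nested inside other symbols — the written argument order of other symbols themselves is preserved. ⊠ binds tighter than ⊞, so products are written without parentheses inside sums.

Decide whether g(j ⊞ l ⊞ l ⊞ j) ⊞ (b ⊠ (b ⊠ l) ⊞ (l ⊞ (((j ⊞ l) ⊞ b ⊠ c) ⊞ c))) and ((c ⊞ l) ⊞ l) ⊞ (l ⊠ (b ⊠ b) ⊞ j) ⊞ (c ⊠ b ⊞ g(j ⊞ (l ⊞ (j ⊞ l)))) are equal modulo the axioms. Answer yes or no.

Left:  g(j ⊞ l ⊞ l ⊞ j) ⊞ (b ⊠ (b ⊠ l) ⊞ (l ⊞ (((j ⊞ l) ⊞ b ⊠ c) ⊞ c)))
  Flatten:  g(j ⊞ j ⊞ l ⊞ l) ⊞ b ⊠ b ⊠ l ⊞ l ⊞ j ⊞ l ⊞ b ⊠ c ⊞ c
  Order the arguments:  b ⊠ b ⊠ l ⊞ b ⊠ c ⊞ c ⊞ g(j ⊞ j ⊞ l ⊞ l) ⊞ j ⊞ l ⊞ l
Right:  ((c ⊞ l) ⊞ l) ⊞ (l ⊠ (b ⊠ b) ⊞ j) ⊞ (c ⊠ b ⊞ g(j ⊞ (l ⊞ (j ⊞ l))))
  Merge nested applications:  c ⊞ l ⊞ l ⊞ b ⊠ b ⊠ l ⊞ j ⊞ b ⊠ c ⊞ g(j ⊞ j ⊞ l ⊞ l)
  Order the arguments:  b ⊠ b ⊠ l ⊞ b ⊠ c ⊞ c ⊞ g(j ⊞ j ⊞ l ⊞ l) ⊞ j ⊞ l ⊞ l

Answer: yes — both canonical forms are b ⊠ b ⊠ l ⊞ b ⊠ c ⊞ c ⊞ g(j ⊞ j ⊞ l ⊞ l) ⊞ j ⊞ l ⊞ l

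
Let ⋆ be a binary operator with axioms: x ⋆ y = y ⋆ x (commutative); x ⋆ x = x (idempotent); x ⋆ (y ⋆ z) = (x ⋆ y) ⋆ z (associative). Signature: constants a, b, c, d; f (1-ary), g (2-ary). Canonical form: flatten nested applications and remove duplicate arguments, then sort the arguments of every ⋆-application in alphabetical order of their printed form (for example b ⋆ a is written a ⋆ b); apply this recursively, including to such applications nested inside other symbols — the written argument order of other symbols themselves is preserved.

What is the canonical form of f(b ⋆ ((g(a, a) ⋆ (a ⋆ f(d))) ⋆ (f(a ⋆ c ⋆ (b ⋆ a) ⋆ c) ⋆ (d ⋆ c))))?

Answer: f(a ⋆ b ⋆ c ⋆ d ⋆ f(a ⋆ b ⋆ c) ⋆ f(d) ⋆ g(a, a))

Derivation:
Focus inside:  b ⋆ ((g(a, a) ⋆ (a ⋆ f(d))) ⋆ (f(a ⋆ c ⋆ (b ⋆ a) ⋆ c) ⋆ (d ⋆ c)))
Un-nest:  b ⋆ g(a, a) ⋆ a ⋆ f(d) ⋆ f(a ⋆ c ⋆ (b ⋆ a) ⋆ c) ⋆ d ⋆ c
Simplify inside:  f(a ⋆ c ⋆ (b ⋆ a) ⋆ c)  →  f(a ⋆ b ⋆ c)
Order the arguments:  a ⋆ b ⋆ c ⋆ d ⋆ f(a ⋆ b ⋆ c) ⋆ f(d) ⋆ g(a, a)
Put back:  f(a ⋆ b ⋆ c ⋆ d ⋆ f(a ⋆ b ⋆ c) ⋆ f(d) ⋆ g(a, a))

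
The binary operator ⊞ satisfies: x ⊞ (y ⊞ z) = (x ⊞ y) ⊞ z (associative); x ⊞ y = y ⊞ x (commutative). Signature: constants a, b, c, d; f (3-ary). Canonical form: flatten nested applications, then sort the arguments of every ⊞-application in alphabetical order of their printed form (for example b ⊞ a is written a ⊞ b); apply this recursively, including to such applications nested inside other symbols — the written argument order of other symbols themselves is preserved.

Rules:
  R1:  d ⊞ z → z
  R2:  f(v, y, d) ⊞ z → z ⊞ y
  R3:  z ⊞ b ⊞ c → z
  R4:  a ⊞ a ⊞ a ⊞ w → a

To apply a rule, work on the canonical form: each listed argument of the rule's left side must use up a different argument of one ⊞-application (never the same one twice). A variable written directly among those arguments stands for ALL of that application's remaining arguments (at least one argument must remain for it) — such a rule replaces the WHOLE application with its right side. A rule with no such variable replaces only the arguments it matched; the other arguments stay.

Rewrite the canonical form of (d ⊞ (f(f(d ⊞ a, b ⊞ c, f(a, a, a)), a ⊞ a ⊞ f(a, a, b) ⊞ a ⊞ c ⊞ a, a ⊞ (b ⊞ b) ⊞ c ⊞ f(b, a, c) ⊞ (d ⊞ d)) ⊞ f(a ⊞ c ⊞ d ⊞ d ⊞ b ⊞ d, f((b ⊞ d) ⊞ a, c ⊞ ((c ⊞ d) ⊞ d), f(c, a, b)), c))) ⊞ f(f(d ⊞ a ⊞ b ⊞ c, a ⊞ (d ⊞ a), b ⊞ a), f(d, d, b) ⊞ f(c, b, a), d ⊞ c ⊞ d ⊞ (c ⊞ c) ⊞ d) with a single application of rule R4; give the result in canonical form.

Canonical form:  d ⊞ f(a ⊞ b ⊞ c ⊞ d ⊞ d ⊞ d, f(a ⊞ b ⊞ d, c ⊞ c ⊞ d ⊞ d, f(c, a, b)), c) ⊞ f(f(a ⊞ b ⊞ c ⊞ d, a ⊞ a ⊞ d, a ⊞ b), f(c, b, a) ⊞ f(d, d, b), c ⊞ c ⊞ c ⊞ d ⊞ d ⊞ d) ⊞ f(f(a ⊞ d, b ⊞ c, f(a, a, a)), a ⊞ a ⊞ a ⊞ a ⊞ c ⊞ f(a, a, b), a ⊞ b ⊞ b ⊞ c ⊞ d ⊞ d ⊞ f(b, a, c))
Apply R4:  consuming a, a, a;  w := a ⊞ c ⊞ f(a, a, b)
The extension variable absorbs all remaining arguments, so the whole application is rewritten.
Giving:  d ⊞ f(a ⊞ b ⊞ c ⊞ d ⊞ d ⊞ d, f(a ⊞ b ⊞ d, c ⊞ c ⊞ d ⊞ d, f(c, a, b)), c) ⊞ f(f(a ⊞ b ⊞ c ⊞ d, a ⊞ a ⊞ d, a ⊞ b), f(c, b, a) ⊞ f(d, d, b), c ⊞ c ⊞ c ⊞ d ⊞ d ⊞ d) ⊞ f(f(a ⊞ d, b ⊞ c, f(a, a, a)), a, a ⊞ b ⊞ b ⊞ c ⊞ d ⊞ d ⊞ f(b, a, c))

Answer: d ⊞ f(a ⊞ b ⊞ c ⊞ d ⊞ d ⊞ d, f(a ⊞ b ⊞ d, c ⊞ c ⊞ d ⊞ d, f(c, a, b)), c) ⊞ f(f(a ⊞ b ⊞ c ⊞ d, a ⊞ a ⊞ d, a ⊞ b), f(c, b, a) ⊞ f(d, d, b), c ⊞ c ⊞ c ⊞ d ⊞ d ⊞ d) ⊞ f(f(a ⊞ d, b ⊞ c, f(a, a, a)), a, a ⊞ b ⊞ b ⊞ c ⊞ d ⊞ d ⊞ f(b, a, c))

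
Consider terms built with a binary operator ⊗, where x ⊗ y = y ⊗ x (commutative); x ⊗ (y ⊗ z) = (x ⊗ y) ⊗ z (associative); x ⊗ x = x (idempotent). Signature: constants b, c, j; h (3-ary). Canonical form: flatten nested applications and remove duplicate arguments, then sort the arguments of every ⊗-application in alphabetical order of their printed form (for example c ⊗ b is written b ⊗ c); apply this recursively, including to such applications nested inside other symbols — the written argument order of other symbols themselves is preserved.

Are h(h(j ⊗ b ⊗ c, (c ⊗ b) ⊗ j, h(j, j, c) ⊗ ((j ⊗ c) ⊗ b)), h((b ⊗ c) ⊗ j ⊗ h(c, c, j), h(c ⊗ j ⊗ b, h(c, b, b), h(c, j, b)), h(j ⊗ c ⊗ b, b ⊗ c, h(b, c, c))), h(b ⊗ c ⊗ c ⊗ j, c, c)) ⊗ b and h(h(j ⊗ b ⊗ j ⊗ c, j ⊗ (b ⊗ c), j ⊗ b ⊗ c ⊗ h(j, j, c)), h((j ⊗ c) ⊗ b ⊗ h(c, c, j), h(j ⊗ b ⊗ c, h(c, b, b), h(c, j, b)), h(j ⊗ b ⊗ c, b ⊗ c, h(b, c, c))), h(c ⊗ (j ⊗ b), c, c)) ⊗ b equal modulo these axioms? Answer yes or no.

Left:  h(h(j ⊗ b ⊗ c, (c ⊗ b) ⊗ j, h(j, j, c) ⊗ ((j ⊗ c) ⊗ b)), h((b ⊗ c) ⊗ j ⊗ h(c, c, j), h(c ⊗ j ⊗ b, h(c, b, b), h(c, j, b)), h(j ⊗ c ⊗ b, b ⊗ c, h(b, c, c))), h(b ⊗ c ⊗ c ⊗ j, c, c)) ⊗ b
  Inside:  h(h(j ⊗ b ⊗ c, (c ⊗ b) ⊗ j, h(j, j, c) ⊗ ((j ⊗ c) ⊗ b)), h((b ⊗ c) ⊗ j ⊗ h(c, c, j), h(c ⊗ j ⊗ b, h(c, b, b), h(c, j, b)), h(j ⊗ c ⊗ b, b ⊗ c, h(b, c, c))), h(b ⊗ c ⊗ c ⊗ j, c, c))  →  h(h(b ⊗ c ⊗ j, b ⊗ c ⊗ j, b ⊗ c ⊗ h(j, j, c) ⊗ j), h(b ⊗ c ⊗ h(c, c, j) ⊗ j, h(b ⊗ c ⊗ j, h(c, b, b), h(c, j, b)), h(b ⊗ c ⊗ j, b ⊗ c, h(b, c, c))), h(b ⊗ c ⊗ j, c, c))
  Sort arguments:  b ⊗ h(h(b ⊗ c ⊗ j, b ⊗ c ⊗ j, b ⊗ c ⊗ h(j, j, c) ⊗ j), h(b ⊗ c ⊗ h(c, c, j) ⊗ j, h(b ⊗ c ⊗ j, h(c, b, b), h(c, j, b)), h(b ⊗ c ⊗ j, b ⊗ c, h(b, c, c))), h(b ⊗ c ⊗ j, c, c))
Right:  h(h(j ⊗ b ⊗ j ⊗ c, j ⊗ (b ⊗ c), j ⊗ b ⊗ c ⊗ h(j, j, c)), h((j ⊗ c) ⊗ b ⊗ h(c, c, j), h(j ⊗ b ⊗ c, h(c, b, b), h(c, j, b)), h(j ⊗ b ⊗ c, b ⊗ c, h(b, c, c))), h(c ⊗ (j ⊗ b), c, c)) ⊗ b
  Inside:  h(h(j ⊗ b ⊗ j ⊗ c, j ⊗ (b ⊗ c), j ⊗ b ⊗ c ⊗ h(j, j, c)), h((j ⊗ c) ⊗ b ⊗ h(c, c, j), h(j ⊗ b ⊗ c, h(c, b, b), h(c, j, b)), h(j ⊗ b ⊗ c, b ⊗ c, h(b, c, c))), h(c ⊗ (j ⊗ b), c, c))  →  h(h(b ⊗ c ⊗ j, b ⊗ c ⊗ j, b ⊗ c ⊗ h(j, j, c) ⊗ j), h(b ⊗ c ⊗ h(c, c, j) ⊗ j, h(b ⊗ c ⊗ j, h(c, b, b), h(c, j, b)), h(b ⊗ c ⊗ j, b ⊗ c, h(b, c, c))), h(b ⊗ c ⊗ j, c, c))
  Sort:  b ⊗ h(h(b ⊗ c ⊗ j, b ⊗ c ⊗ j, b ⊗ c ⊗ h(j, j, c) ⊗ j), h(b ⊗ c ⊗ h(c, c, j) ⊗ j, h(b ⊗ c ⊗ j, h(c, b, b), h(c, j, b)), h(b ⊗ c ⊗ j, b ⊗ c, h(b, c, c))), h(b ⊗ c ⊗ j, c, c))

Answer: yes — both canonical forms are b ⊗ h(h(b ⊗ c ⊗ j, b ⊗ c ⊗ j, b ⊗ c ⊗ h(j, j, c) ⊗ j), h(b ⊗ c ⊗ h(c, c, j) ⊗ j, h(b ⊗ c ⊗ j, h(c, b, b), h(c, j, b)), h(b ⊗ c ⊗ j, b ⊗ c, h(b, c, c))), h(b ⊗ c ⊗ j, c, c))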